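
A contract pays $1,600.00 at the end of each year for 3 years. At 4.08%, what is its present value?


Formula: PV = PMT * (1 - (1+r)^(-n)) / r
Discount factor: (1 + 0.0408)^(-3) = 0.886948
Bracket: 1 - 0.886948 = 0.113052
PV = $1,600.00 * 0.113052 / 0.0408 = $4,433.41

$4,433.41


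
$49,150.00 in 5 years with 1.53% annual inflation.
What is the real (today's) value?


Formula: Real value = nominal / (1 + inflation)^years
Price level: (1 + 0.0153)^5 = 1.078877
Real value = $49,150.00 / 1.078877 = $45,556.63

$45,556.63


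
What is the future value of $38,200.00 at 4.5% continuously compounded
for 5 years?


Formula: FV = P * e^(r*t)
Exponent: r*t = 0.045 * 5 = 0.225
e^(0.225) = 1.252323
FV = $38,200.00 * 1.252323 = $47,838.73

$47,838.73


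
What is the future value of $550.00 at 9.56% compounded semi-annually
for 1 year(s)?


Formula: FV = P * (1 + r/m)^(m*t)
Period rate: r/m = 0.0956 / 2 = 0.0478
Total periods: m*t = 2 * 1 = 2
Growth factor: (1 + 0.0478)^2 = 1.097885
FV = $550.00 * 1.097885 = $603.84

$603.84


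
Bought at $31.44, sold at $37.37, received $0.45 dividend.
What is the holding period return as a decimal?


Formula: HPR = (P1 - P0 + D) / P0
Gain: $37.37 - $31.44 + $0.45 = $6.38
HPR = $6.38 / $31.44 = 0.2029

0.2029


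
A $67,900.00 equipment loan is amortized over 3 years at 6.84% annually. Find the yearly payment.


Formula: PMT = PV * r / (1 - (1+r)^(-n))
Denominator: 1 - (1 + 0.0684)^(-3) = 0.180029
Numerator: $67,900.00 * 0.0684 = 4644.36
PMT = 4644.36 / 0.180029 = $25,797.81

$25,797.81


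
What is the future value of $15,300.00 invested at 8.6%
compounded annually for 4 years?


Formula: FV = P * (1 + r)^n
Substituting: FV = $15,300.00 * (1 + 0.086)^4
Growth factor: (1.086)^4 = 1.390975
FV = $15,300.00 * 1.390975 = $21,281.92

$21,281.92


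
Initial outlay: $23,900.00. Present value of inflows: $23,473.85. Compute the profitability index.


Formula: PI = PV(cash flows) / initial investment
Substituting: PI = $23,473.85 / $23,900.00
PI = 0.9822

0.9822


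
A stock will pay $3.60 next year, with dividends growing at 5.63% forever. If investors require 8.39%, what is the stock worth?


Formula: P = D1 / (r - g)
Spread: r - g = 0.0839 - 0.0563 = 0.0276
Substituting: P = $3.60 / 0.0276
P = $130.43

$130.43


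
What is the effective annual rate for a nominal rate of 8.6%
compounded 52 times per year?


Formula: EAR = (1 + r/m)^m - 1
Period rate: r/m = 0.086 / 52 = 0.001654
Compounding: (1 + 0.001654)^52 = 1.089729
EAR = 1.089729 - 1 = 0.089729

0.089729


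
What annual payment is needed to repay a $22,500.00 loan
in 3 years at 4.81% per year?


Formula: PMT = PV * r / (1 - (1+r)^(-n))
Denominator: 1 - (1 + 0.0481)^(-3) = 0.131456
Numerator: $22,500.00 * 0.0481 = 1082.25
PMT = 1082.25 / 0.131456 = $8,232.79

$8,232.79


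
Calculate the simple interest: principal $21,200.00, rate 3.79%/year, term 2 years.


Formula: I = P * r * t
Substituting: I = $21,200.00 * 0.0379 * 2
Step: I = $21,200.00 * 0.0758
I = $1,606.96

$1,606.96


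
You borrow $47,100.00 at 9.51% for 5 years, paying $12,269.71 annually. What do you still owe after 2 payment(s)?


Formula: Balance = PV*(1+r)^k - PMT*((1+r)^k - 1)/r
Growth: (1 + 0.0951)^2 = 1.199244
Accumulated factor: ((1+r)^k - 1)/r = 2.0951
Balance = $47,100.00 * 1.199244 - $12,269.71 * 2.0951
Balance = $30,778.12

$30,778.12


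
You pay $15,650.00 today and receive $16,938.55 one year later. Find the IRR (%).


Formula: IRR = C1/C0 - 1
Substituting: IRR = $16,938.55 / $15,650.00 - 1
Ratio: 1.082335 - 1 = 0.082335
IRR = 8.2335%

8.2335%


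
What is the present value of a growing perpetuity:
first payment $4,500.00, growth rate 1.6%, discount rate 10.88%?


Formula: PV = C / (r - g)
Spread: r - g = 0.1088 - 0.016 = 0.0928
Substituting: PV = $4,500.00 / 0.0928
PV = $48,491.38

$48,491.38


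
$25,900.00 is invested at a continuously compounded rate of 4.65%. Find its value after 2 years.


Formula: FV = P * e^(r*t)
Exponent: r*t = 0.0465 * 2 = 0.093
e^(0.093) = 1.097462
FV = $25,900.00 * 1.097462 = $28,424.26

$28,424.26


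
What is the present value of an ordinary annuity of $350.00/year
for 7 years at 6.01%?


Formula: PV = PMT * (1 - (1+r)^(-n)) / r
Discount factor: (1 + 0.0601)^(-7) = 0.664618
Bracket: 1 - 0.664618 = 0.335382
PV = $350.00 * 0.335382 / 0.0601 = $1,953.14

$1,953.14


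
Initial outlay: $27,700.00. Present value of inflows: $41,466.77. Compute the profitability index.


Formula: PI = PV(cash flows) / initial investment
Substituting: PI = $41,466.77 / $27,700.00
PI = 1.497

1.497


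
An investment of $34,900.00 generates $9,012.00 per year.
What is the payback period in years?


Formula: Payback = investment / annual cash flow
Substituting: Payback = $34,900.00 / $9,012.00
Payback = 3.8726 years

3.8726 years


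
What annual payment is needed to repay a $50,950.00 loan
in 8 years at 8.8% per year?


Formula: PMT = PV * r / (1 - (1+r)^(-n))
Denominator: 1 - (1 + 0.088)^(-8) = 0.490706
Numerator: $50,950.00 * 0.088 = 4483.6
PMT = 4483.6 / 0.490706 = $9,137.05

$9,137.05


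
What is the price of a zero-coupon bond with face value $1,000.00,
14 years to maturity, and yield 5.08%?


Formula: Price = FV / (1 + r)^n
Substituting: Price = $1,000.00 / (1 + 0.0508)^14
Discount factor: (1.0508)^14 = 2.001156
Price = $1,000.00 / 2.001156 = $499.71

$499.71


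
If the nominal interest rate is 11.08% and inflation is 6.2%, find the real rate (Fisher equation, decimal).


Formula: (1 + r_real) = (1 + r_nom) / (1 + inflation)
Substituting: (1 + r_real) = 1.1108 / 1.062
(1 + r_real) = 1.045951
r_real = 1.045951 - 1 = 0.045951

0.045951


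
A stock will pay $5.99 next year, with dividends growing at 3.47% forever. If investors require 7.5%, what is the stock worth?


Formula: P = D1 / (r - g)
Spread: r - g = 0.075 - 0.0347 = 0.0403
Substituting: P = $5.99 / 0.0403
P = $148.64

$148.64


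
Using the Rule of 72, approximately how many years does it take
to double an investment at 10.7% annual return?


Formula: Years ≈ 72 / r
Substituting: Years ≈ 72 / 10.7
Years ≈ 6.7

6.7 years


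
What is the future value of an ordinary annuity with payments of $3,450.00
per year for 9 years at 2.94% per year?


Formula: FV = PMT * ((1+r)^n - 1) / r
Growth factor: (1 + 0.0294)^9 = 1.297949
Numerator: 1.297949 - 1 = 0.297949
FV = $3,450.00 * 0.297949 / 0.0294 = $34,963.35

$34,963.35


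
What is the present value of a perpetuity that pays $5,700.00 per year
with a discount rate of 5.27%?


Formula: PV = C / r
Substituting: PV = $5,700.00 / 0.0527
PV = $108,159.39

$108,159.39


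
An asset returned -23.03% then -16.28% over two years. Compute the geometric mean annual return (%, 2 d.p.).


Formula: Geometric mean = ((1+r1)*(1+r2))^(1/2) - 1
Product: (1 + -0.2303) * (1 + -0.1628) = 0.7697 * 0.8372 = 0.644393
Square root: 0.644393^0.5 = 0.802741
Geometric mean = 0.802741 - 1 = -0.197259
As percentage: -19.73%

-19.73%


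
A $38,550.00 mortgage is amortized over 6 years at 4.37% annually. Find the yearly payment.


Formula: PMT = PV * r / (1 - (1+r)^(-n))
Denominator: 1 - (1 + 0.0437)^(-6) = 0.226348
Numerator: $38,550.00 * 0.0437 = 1684.635
PMT = 1684.635 / 0.226348 = $7,442.69

$7,442.69


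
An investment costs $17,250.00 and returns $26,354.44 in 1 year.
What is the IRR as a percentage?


Formula: IRR = C1/C0 - 1
Substituting: IRR = $26,354.44 / $17,250.00 - 1
Ratio: 1.527794 - 1 = 0.527794
IRR = 52.7794%

52.7794%


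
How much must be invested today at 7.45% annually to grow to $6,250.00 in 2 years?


Formula: PV = FV / (1 + r)^n
Substituting: PV = $6,250.00 / (1 + 0.0745)^2
Discount factor: (1.0745)^2 = 1.15455
PV = $6,250.00 / 1.15455 = $5,413.36

$5,413.36


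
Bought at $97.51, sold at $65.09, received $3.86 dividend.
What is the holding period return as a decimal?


Formula: HPR = (P1 - P0 + D) / P0
Gain: $65.09 - $97.51 + $3.86 = -$28.56
HPR = -$28.56 / $97.51 = -0.2929

-0.2929


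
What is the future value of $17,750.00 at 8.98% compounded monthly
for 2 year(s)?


Formula: FV = P * (1 + r/m)^(m*t)
Period rate: r/m = 0.0898 / 12 = 0.007483
Total periods: m*t = 12 * 2 = 24
Growth factor: (1 + 0.007483)^24 = 1.195939
FV = $17,750.00 * 1.195939 = $21,227.91

$21,227.91


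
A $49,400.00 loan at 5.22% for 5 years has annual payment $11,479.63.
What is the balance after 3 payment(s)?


Formula: Balance = PV*(1+r)^k - PMT*((1+r)^k - 1)/r
Growth: (1 + 0.0522)^3 = 1.164917
Accumulated factor: ((1+r)^k - 1)/r = 3.159325
Balance = $49,400.00 * 1.164917 - $11,479.63 * 3.159325
Balance = $21,279.01

$21,279.01


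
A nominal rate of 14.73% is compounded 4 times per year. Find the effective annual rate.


Formula: EAR = (1 + r/m)^m - 1
Period rate: r/m = 0.1473 / 4 = 0.036825
Compounding: (1 + 0.036825)^4 = 1.155638
EAR = 1.155638 - 1 = 0.155638

0.155638


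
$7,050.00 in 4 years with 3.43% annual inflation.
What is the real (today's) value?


Formula: Real value = nominal / (1 + inflation)^years
Price level: (1 + 0.0343)^4 = 1.144422
Real value = $7,050.00 / 1.144422 = $6,160.32

$6,160.32


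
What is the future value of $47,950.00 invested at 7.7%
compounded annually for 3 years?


Formula: FV = P * (1 + r)^n
Substituting: FV = $47,950.00 * (1 + 0.077)^3
Growth factor: (1.077)^3 = 1.249244
FV = $47,950.00 * 1.249244 = $59,901.23

$59,901.23


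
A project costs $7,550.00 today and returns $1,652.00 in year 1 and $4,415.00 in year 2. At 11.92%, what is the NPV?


Formula: NPV = C0 + C1/(1+r) + C2/(1+r)^2
Discount C1: $1,652.00 / (1 + 0.1192) = $1,476.05
Discount C2: $4,415.00 / (1 + 0.1192)^2 = $3,524.64
NPV = -$7,550.00 + $1,476.05 + $3,524.64 = -$2,549.30

-$2,549.30


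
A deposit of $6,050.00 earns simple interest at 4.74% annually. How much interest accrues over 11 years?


Formula: I = P * r * t
Substituting: I = $6,050.00 * 0.0474 * 11
Step: I = $6,050.00 * 0.5214
I = $3,154.47

$3,154.47


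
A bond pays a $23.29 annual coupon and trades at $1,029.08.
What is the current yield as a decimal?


Formula: Current yield = annual coupon / price
Substituting: CY = $23.29 / $1,029.08
CY = 0.022632

0.022632


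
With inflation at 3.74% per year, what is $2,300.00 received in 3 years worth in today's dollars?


Formula: Real value = nominal / (1 + inflation)^years
Price level: (1 + 0.0374)^3 = 1.116449
Real value = $2,300.00 / 1.116449 = $2,060.10

$2,060.10


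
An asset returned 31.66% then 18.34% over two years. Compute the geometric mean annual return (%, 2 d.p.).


Formula: Geometric mean = ((1+r1)*(1+r2))^(1/2) - 1
Product: (1 + 0.3166) * (1 + 0.1834) = 1.3166 * 1.1834 = 1.558064
Square root: 1.558064^0.5 = 1.248225
Geometric mean = 1.248225 - 1 = 0.248225
As percentage: 24.82%

24.82%


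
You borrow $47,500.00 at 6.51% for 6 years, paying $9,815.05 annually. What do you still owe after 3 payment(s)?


Formula: Balance = PV*(1+r)^k - PMT*((1+r)^k - 1)/r
Growth: (1 + 0.0651)^3 = 1.20829
Accumulated factor: ((1+r)^k - 1)/r = 3.199538
Balance = $47,500.00 * 1.20829 - $9,815.05 * 3.199538
Balance = $25,990.15

$25,990.15


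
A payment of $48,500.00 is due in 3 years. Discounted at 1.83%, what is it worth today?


Formula: PV = FV / (1 + r)^n
Substituting: PV = $48,500.00 / (1 + 0.0183)^3
Discount factor: (1.0183)^3 = 1.055911
PV = $48,500.00 / 1.055911 = $45,931.91

$45,931.91


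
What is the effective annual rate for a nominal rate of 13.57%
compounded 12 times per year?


Formula: EAR = (1 + r/m)^m - 1
Period rate: r/m = 0.1357 / 12 = 0.011308
Compounding: (1 + 0.011308)^12 = 1.144466
EAR = 1.144466 - 1 = 0.144466

0.144466


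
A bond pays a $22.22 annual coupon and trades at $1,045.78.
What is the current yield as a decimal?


Formula: Current yield = annual coupon / price
Substituting: CY = $22.22 / $1,045.78
CY = 0.021247

0.021247


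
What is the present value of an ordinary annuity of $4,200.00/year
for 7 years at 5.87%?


Formula: PV = PMT * (1 - (1+r)^(-n)) / r
Discount factor: (1 + 0.0587)^(-7) = 0.670795
Bracket: 1 - 0.670795 = 0.329205
PV = $4,200.00 * 0.329205 / 0.0587 = $23,554.72

$23,554.72


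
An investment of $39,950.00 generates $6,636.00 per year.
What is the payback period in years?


Formula: Payback = investment / annual cash flow
Substituting: Payback = $39,950.00 / $6,636.00
Payback = 6.0202 years

6.0202 years


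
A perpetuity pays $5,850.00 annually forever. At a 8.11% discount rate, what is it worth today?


Formula: PV = C / r
Substituting: PV = $5,850.00 / 0.0811
PV = $72,133.17

$72,133.17


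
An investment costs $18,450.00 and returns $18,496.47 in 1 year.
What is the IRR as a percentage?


Formula: IRR = C1/C0 - 1
Substituting: IRR = $18,496.47 / $18,450.00 - 1
Ratio: 1.002519 - 1 = 0.002519
IRR = 0.2519%

0.2519%


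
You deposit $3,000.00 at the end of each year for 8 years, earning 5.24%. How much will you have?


Formula: FV = PMT * ((1+r)^n - 1) / r
Growth factor: (1 + 0.0524)^8 = 1.504689
Numerator: 1.504689 - 1 = 0.504689
FV = $3,000.00 * 0.504689 / 0.0524 = $28,894.40

$28,894.40


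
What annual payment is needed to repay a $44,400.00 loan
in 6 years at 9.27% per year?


Formula: PMT = PV * r / (1 - (1+r)^(-n))
Denominator: 1 - (1 + 0.0927)^(-6) = 0.412518
Numerator: $44,400.00 * 0.0927 = 4115.88
PMT = 4115.88 / 0.412518 = $9,977.45

$9,977.45


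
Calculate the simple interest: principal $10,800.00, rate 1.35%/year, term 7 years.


Formula: I = P * r * t
Substituting: I = $10,800.00 * 0.0135 * 7
Step: I = $10,800.00 * 0.0945
I = $1,020.60

$1,020.60


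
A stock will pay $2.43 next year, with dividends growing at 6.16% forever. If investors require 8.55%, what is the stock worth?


Formula: P = D1 / (r - g)
Spread: r - g = 0.0855 - 0.0616 = 0.0239
Substituting: P = $2.43 / 0.0239
P = $101.67

$101.67


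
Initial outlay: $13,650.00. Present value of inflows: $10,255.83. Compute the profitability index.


Formula: PI = PV(cash flows) / initial investment
Substituting: PI = $10,255.83 / $13,650.00
PI = 0.7513

0.7513


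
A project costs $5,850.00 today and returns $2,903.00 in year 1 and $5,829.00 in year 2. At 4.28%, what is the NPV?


Formula: NPV = C0 + C1/(1+r) + C2/(1+r)^2
Discount C1: $2,903.00 / (1 + 0.0428) = $2,783.85
Discount C2: $5,829.00 / (1 + 0.0428)^2 = $5,360.34
NPV = -$5,850.00 + $2,783.85 + $5,360.34 = $2,294.19

$2,294.19


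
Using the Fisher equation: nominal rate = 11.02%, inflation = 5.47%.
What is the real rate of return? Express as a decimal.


Formula: (1 + r_real) = (1 + r_nom) / (1 + inflation)
Substituting: (1 + r_real) = 1.1102 / 1.0547
(1 + r_real) = 1.052622
r_real = 1.052622 - 1 = 0.052622

0.052622


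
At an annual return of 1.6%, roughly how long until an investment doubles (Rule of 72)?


Formula: Years ≈ 72 / r
Substituting: Years ≈ 72 / 1.6
Years ≈ 45.0

45.0 years


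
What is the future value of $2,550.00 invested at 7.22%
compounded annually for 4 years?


Formula: FV = P * (1 + r)^n
Substituting: FV = $2,550.00 * (1 + 0.0722)^4
Growth factor: (1.0722)^4 = 1.32161
FV = $2,550.00 * 1.32161 = $3,370.10

$3,370.10


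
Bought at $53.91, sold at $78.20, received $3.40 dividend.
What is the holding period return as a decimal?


Formula: HPR = (P1 - P0 + D) / P0
Gain: $78.20 - $53.91 + $3.40 = $27.69
HPR = $27.69 / $53.91 = 0.5136

0.5136


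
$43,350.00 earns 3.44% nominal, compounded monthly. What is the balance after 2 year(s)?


Formula: FV = P * (1 + r/m)^(m*t)
Period rate: r/m = 0.0344 / 12 = 0.002867
Total periods: m*t = 12 * 2 = 24
Growth factor: (1 + 0.002867)^24 = 1.071117
FV = $43,350.00 * 1.071117 = $46,432.90

$46,432.90


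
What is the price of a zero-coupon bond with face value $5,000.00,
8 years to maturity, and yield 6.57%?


Formula: Price = FV / (1 + r)^n
Substituting: Price = $5,000.00 / (1 + 0.0657)^8
Discount factor: (1.0657)^8 = 1.663718
Price = $5,000.00 / 1.663718 = $3,005.32

$3,005.32


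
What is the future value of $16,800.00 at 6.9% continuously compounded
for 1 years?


Formula: FV = P * e^(r*t)
Exponent: r*t = 0.069 * 1 = 0.069
e^(0.069) = 1.071436
FV = $16,800.00 * 1.071436 = $18,000.13

$18,000.13


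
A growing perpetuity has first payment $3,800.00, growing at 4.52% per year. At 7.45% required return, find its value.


Formula: PV = C / (r - g)
Spread: r - g = 0.0745 - 0.0452 = 0.0293
Substituting: PV = $3,800.00 / 0.0293
PV = $129,692.83

$129,692.83


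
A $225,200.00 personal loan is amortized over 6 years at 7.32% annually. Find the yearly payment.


Formula: PMT = PV * r / (1 - (1+r)^(-n))
Denominator: 1 - (1 + 0.0732)^(-6) = 0.34549
Numerator: $225,200.00 * 0.0732 = 16484.64
PMT = 16484.64 / 0.34549 = $47,713.74

$47,713.74


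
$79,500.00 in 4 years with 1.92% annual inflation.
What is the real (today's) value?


Formula: Real value = nominal / (1 + inflation)^years
Price level: (1 + 0.0192)^4 = 1.07904
Real value = $79,500.00 / 1.07904 = $73,676.58

$73,676.58


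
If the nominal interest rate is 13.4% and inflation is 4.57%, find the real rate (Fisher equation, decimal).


Formula: (1 + r_real) = (1 + r_nom) / (1 + inflation)
Substituting: (1 + r_real) = 1.134 / 1.0457
(1 + r_real) = 1.084441
r_real = 1.084441 - 1 = 0.084441

0.084441


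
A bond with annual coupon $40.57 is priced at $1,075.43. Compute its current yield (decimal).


Formula: Current yield = annual coupon / price
Substituting: CY = $40.57 / $1,075.43
CY = 0.037724

0.037724


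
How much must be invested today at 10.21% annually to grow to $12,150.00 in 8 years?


Formula: PV = FV / (1 + r)^n
Substituting: PV = $12,150.00 / (1 + 0.1021)^8
Discount factor: (1.1021)^8 = 2.176547
PV = $12,150.00 / 2.176547 = $5,582.24

$5,582.24


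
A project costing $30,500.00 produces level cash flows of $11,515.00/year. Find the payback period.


Formula: Payback = investment / annual cash flow
Substituting: Payback = $30,500.00 / $11,515.00
Payback = 2.6487 years

2.6487 years


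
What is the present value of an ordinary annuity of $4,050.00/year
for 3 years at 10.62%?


Formula: PV = PMT * (1 - (1+r)^(-n)) / r
Discount factor: (1 + 0.1062)^(-3) = 0.738753
Bracket: 1 - 0.738753 = 0.261247
PV = $4,050.00 * 0.261247 / 0.1062 = $9,962.82

$9,962.82


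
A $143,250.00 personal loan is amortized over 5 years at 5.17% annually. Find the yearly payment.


Formula: PMT = PV * r / (1 - (1+r)^(-n))
Denominator: 1 - (1 + 0.0517)^(-5) = 0.222786
Numerator: $143,250.00 * 0.0517 = 7406.025
PMT = 7406.025 / 0.222786 = $33,242.78

$33,242.78


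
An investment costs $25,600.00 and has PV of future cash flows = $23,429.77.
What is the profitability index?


Formula: PI = PV(cash flows) / initial investment
Substituting: PI = $23,429.77 / $25,600.00
PI = 0.9152

0.9152


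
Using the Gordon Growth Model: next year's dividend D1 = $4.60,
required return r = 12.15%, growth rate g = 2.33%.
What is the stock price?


Formula: P = D1 / (r - g)
Spread: r - g = 0.1215 - 0.0233 = 0.0982
Substituting: P = $4.60 / 0.0982
P = $46.84

$46.84


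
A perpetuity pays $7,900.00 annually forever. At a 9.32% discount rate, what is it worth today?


Formula: PV = C / r
Substituting: PV = $7,900.00 / 0.0932
PV = $84,763.95

$84,763.95


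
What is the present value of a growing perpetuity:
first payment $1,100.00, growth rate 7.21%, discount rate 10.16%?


Formula: PV = C / (r - g)
Spread: r - g = 0.1016 - 0.0721 = 0.0295
Substituting: PV = $1,100.00 / 0.0295
PV = $37,288.14

$37,288.14


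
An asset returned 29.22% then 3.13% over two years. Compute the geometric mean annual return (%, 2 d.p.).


Formula: Geometric mean = ((1+r1)*(1+r2))^(1/2) - 1
Product: (1 + 0.2922) * (1 + 0.0313) = 1.2922 * 1.0313 = 1.332646
Square root: 1.332646^0.5 = 1.154403
Geometric mean = 1.154403 - 1 = 0.154403
As percentage: 15.44%

15.44%


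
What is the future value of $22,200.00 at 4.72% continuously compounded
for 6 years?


Formula: FV = P * e^(r*t)
Exponent: r*t = 0.0472 * 6 = 0.2832
e^(0.2832) = 1.327371
FV = $22,200.00 * 1.327371 = $29,467.63

$29,467.63


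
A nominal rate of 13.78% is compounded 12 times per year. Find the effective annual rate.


Formula: EAR = (1 + r/m)^m - 1
Period rate: r/m = 0.1378 / 12 = 0.011483
Compounding: (1 + 0.011483)^12 = 1.146845
EAR = 1.146845 - 1 = 0.146845

0.146845


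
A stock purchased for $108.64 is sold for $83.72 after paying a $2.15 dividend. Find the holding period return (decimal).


Formula: HPR = (P1 - P0 + D) / P0
Gain: $83.72 - $108.64 + $2.15 = -$22.77
HPR = -$22.77 / $108.64 = -0.2096

-0.2096


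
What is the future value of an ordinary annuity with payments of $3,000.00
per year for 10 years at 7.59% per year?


Formula: FV = PMT * ((1+r)^n - 1) / r
Growth factor: (1 + 0.0759)^10 = 2.078352
Numerator: 2.078352 - 1 = 1.078352
FV = $3,000.00 * 1.078352 / 0.0759 = $42,622.60

$42,622.60


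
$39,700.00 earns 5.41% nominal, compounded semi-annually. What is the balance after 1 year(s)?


Formula: FV = P * (1 + r/m)^(m*t)
Period rate: r/m = 0.0541 / 2 = 0.02705
Total periods: m*t = 2 * 1 = 2
Growth factor: (1 + 0.02705)^2 = 1.054832
FV = $39,700.00 * 1.054832 = $41,876.82

$41,876.82


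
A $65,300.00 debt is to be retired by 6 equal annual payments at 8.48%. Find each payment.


Formula: PMT = PV * r / (1 - (1+r)^(-n))
Denominator: 1 - (1 + 0.0848)^(-6) = 0.386377
Numerator: $65,300.00 * 0.0848 = 5537.44
PMT = 5537.44 / 0.386377 = $14,331.72

$14,331.72


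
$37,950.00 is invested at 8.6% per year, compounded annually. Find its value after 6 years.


Formula: FV = P * (1 + r)^n
Substituting: FV = $37,950.00 * (1 + 0.086)^6
Growth factor: (1.086)^6 = 1.64051
FV = $37,950.00 * 1.64051 = $62,257.36

$62,257.36


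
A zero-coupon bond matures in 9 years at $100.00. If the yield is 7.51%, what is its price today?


Formula: Price = FV / (1 + r)^n
Substituting: Price = $100.00 / (1 + 0.0751)^9
Discount factor: (1.0751)^9 = 1.918844
Price = $100.00 / 1.918844 = $52.11

$52.11


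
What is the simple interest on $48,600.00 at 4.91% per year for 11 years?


Formula: I = P * r * t
Substituting: I = $48,600.00 * 0.0491 * 11
Step: I = $48,600.00 * 0.5401
I = $26,248.86

$26,248.86


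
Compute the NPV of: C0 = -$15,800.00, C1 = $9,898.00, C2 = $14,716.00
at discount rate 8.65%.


Formula: NPV = C0 + C1/(1+r) + C2/(1+r)^2
Discount C1: $9,898.00 / (1 + 0.0865) = $9,109.99
Discount C2: $14,716.00 / (1 + 0.0865)^2 = $12,466.09
NPV = -$15,800.00 + $9,109.99 + $12,466.09 = $5,776.08

$5,776.08


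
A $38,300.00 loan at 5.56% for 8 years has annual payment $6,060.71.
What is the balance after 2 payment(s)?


Formula: Balance = PV*(1+r)^k - PMT*((1+r)^k - 1)/r
Growth: (1 + 0.0556)^2 = 1.114291
Accumulated factor: ((1+r)^k - 1)/r = 2.0556
Balance = $38,300.00 * 1.114291 - $6,060.71 * 2.0556
Balance = $30,218.96

$30,218.96


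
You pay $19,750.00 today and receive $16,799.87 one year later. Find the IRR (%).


Formula: IRR = C1/C0 - 1
Substituting: IRR = $16,799.87 / $19,750.00 - 1
Ratio: 0.850626 - 1 = -0.149374
IRR = -14.9374%

-14.9374%


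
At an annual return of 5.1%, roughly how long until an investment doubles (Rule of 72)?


Formula: Years ≈ 72 / r
Substituting: Years ≈ 72 / 5.1
Years ≈ 14.1

14.1 years


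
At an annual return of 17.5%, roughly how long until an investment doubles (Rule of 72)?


Formula: Years ≈ 72 / r
Substituting: Years ≈ 72 / 17.5
Years ≈ 4.1

4.1 years


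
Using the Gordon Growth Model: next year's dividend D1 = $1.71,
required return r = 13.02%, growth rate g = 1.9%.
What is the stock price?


Formula: P = D1 / (r - g)
Spread: r - g = 0.1302 - 0.019 = 0.1112
Substituting: P = $1.71 / 0.1112
P = $15.38

$15.38


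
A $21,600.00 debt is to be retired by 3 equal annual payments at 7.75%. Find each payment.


Formula: PMT = PV * r / (1 - (1+r)^(-n))
Denominator: 1 - (1 + 0.0775)^(-3) = 0.200629
Numerator: $21,600.00 * 0.0775 = 1674.0
PMT = 1674.0 / 0.200629 = $8,343.74

$8,343.74


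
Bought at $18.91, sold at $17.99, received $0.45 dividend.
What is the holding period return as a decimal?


Formula: HPR = (P1 - P0 + D) / P0
Gain: $17.99 - $18.91 + $0.45 = -$0.47
HPR = -$0.47 / $18.91 = -0.0249

-0.0249


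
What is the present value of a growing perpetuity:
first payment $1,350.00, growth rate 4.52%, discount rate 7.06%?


Formula: PV = C / (r - g)
Spread: r - g = 0.0706 - 0.0452 = 0.0254
Substituting: PV = $1,350.00 / 0.0254
PV = $53,149.61

$53,149.61


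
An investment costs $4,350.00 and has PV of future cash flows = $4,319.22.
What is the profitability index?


Formula: PI = PV(cash flows) / initial investment
Substituting: PI = $4,319.22 / $4,350.00
PI = 0.9929

0.9929


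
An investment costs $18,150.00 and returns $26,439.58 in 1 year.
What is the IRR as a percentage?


Formula: IRR = C1/C0 - 1
Substituting: IRR = $26,439.58 / $18,150.00 - 1
Ratio: 1.456726 - 1 = 0.456726
IRR = 45.6726%

45.6726%


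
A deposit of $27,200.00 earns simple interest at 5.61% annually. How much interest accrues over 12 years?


Formula: I = P * r * t
Substituting: I = $27,200.00 * 0.0561 * 12
Step: I = $27,200.00 * 0.6732
I = $18,311.04

$18,311.04


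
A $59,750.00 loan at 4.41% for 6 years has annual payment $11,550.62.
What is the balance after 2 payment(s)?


Formula: Balance = PV*(1+r)^k - PMT*((1+r)^k - 1)/r
Growth: (1 + 0.0441)^2 = 1.090145
Accumulated factor: ((1+r)^k - 1)/r = 2.0441
Balance = $59,750.00 * 1.090145 - $11,550.62 * 2.0441
Balance = $41,525.53

$41,525.53


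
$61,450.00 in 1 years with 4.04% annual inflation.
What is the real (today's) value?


Formula: Real value = nominal / (1 + inflation)^years
Price level: (1 + 0.0404)^1 = 1.0404
Real value = $61,450.00 / 1.0404 = $59,063.82

$59,063.82


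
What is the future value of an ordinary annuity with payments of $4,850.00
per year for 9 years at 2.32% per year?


Formula: FV = PMT * ((1+r)^n - 1) / r
Growth factor: (1 + 0.0232)^9 = 1.229263
Numerator: 1.229263 - 1 = 0.229263
FV = $4,850.00 * 0.229263 / 0.0232 = $47,927.81

$47,927.81


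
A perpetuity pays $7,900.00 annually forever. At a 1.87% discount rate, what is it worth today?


Formula: PV = C / r
Substituting: PV = $7,900.00 / 0.0187
PV = $422,459.89

$422,459.89


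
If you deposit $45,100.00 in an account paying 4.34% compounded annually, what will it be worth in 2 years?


Formula: FV = P * (1 + r)^n
Substituting: FV = $45,100.00 * (1 + 0.0434)^2
Growth factor: (1.0434)^2 = 1.088684
FV = $45,100.00 * 1.088684 = $49,099.63

$49,099.63


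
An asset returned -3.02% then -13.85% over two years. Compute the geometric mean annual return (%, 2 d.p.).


Formula: Geometric mean = ((1+r1)*(1+r2))^(1/2) - 1
Product: (1 + -0.0302) * (1 + -0.1385) = 0.9698 * 0.8615 = 0.835483
Square root: 0.835483^0.5 = 0.914047
Geometric mean = 0.914047 - 1 = -0.085953
As percentage: -8.60%

-8.60%


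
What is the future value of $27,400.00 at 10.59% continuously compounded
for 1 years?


Formula: FV = P * e^(r*t)
Exponent: r*t = 0.1059 * 1 = 0.1059
e^(0.1059) = 1.111711
FV = $27,400.00 * 1.111711 = $30,460.87

$30,460.87


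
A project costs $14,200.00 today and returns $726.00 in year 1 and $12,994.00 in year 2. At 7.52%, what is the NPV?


Formula: NPV = C0 + C1/(1+r) + C2/(1+r)^2
Discount C1: $726.00 / (1 + 0.0752) = $675.22
Discount C2: $12,994.00 / (1 + 0.0752)^2 = $11,239.95
NPV = -$14,200.00 + $675.22 + $11,239.95 = -$2,284.83

-$2,284.83


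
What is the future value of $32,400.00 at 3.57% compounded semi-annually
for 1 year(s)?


Formula: FV = P * (1 + r/m)^(m*t)
Period rate: r/m = 0.0357 / 2 = 0.01785
Total periods: m*t = 2 * 1 = 2
Growth factor: (1 + 0.01785)^2 = 1.036019
FV = $32,400.00 * 1.036019 = $33,567.00

$33,567.00


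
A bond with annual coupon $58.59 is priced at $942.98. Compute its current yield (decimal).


Formula: Current yield = annual coupon / price
Substituting: CY = $58.59 / $942.98
CY = 0.062133

0.062133


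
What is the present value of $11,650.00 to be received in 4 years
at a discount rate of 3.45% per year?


Formula: PV = FV / (1 + r)^n
Substituting: PV = $11,650.00 / (1 + 0.0345)^4
Discount factor: (1.0345)^4 = 1.145307
PV = $11,650.00 / 1.145307 = $10,171.94

$10,171.94


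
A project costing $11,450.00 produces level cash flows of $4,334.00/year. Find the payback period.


Formula: Payback = investment / annual cash flow
Substituting: Payback = $11,450.00 / $4,334.00
Payback = 2.6419 years

2.6419 years


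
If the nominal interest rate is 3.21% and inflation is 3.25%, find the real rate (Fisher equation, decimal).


Formula: (1 + r_real) = (1 + r_nom) / (1 + inflation)
Substituting: (1 + r_real) = 1.0321 / 1.0325
(1 + r_real) = 0.999613
r_real = 0.999613 - 1 = -0.000387

-0.000387


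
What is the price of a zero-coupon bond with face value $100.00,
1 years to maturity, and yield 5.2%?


Formula: Price = FV / (1 + r)^n
Substituting: Price = $100.00 / (1 + 0.052)^1
Discount factor: (1.052)^1 = 1.052
Price = $100.00 / 1.052 = $95.06

$95.06


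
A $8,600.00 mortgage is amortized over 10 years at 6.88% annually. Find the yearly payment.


Formula: PMT = PV * r / (1 - (1+r)^(-n))
Denominator: 1 - (1 + 0.0688)^(-10) = 0.485914
Numerator: $8,600.00 * 0.0688 = 591.68
PMT = 591.68 / 0.485914 = $1,217.66

$1,217.66


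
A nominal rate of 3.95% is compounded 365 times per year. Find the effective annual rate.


Formula: EAR = (1 + r/m)^m - 1
Period rate: r/m = 0.0395 / 365 = 0.000108
Compounding: (1 + 0.000108)^365 = 1.040288
EAR = 1.040288 - 1 = 0.040288

0.040288


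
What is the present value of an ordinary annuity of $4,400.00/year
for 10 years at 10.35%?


Formula: PV = PMT * (1 - (1+r)^(-n)) / r
Discount factor: (1 + 0.1035)^(-10) = 0.373488
Bracket: 1 - 0.373488 = 0.626512
PV = $4,400.00 * 0.626512 / 0.1035 = $26,634.33

$26,634.33


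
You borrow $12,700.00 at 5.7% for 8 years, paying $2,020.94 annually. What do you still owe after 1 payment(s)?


Formula: Balance = PV*(1+r)^k - PMT*((1+r)^k - 1)/r
Growth: (1 + 0.057)^1 = 1.057
Accumulated factor: ((1+r)^k - 1)/r = 1.0
Balance = $12,700.00 * 1.057 - $2,020.94 * 1.0
Balance = $11,402.96

$11,402.96


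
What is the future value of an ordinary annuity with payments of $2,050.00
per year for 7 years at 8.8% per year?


Formula: FV = PMT * ((1+r)^n - 1) / r
Growth factor: (1 + 0.088)^7 = 1.804689
Numerator: 1.804689 - 1 = 0.804689
FV = $2,050.00 * 0.804689 / 0.088 = $18,745.59

$18,745.59


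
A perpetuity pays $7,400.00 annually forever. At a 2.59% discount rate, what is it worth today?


Formula: PV = C / r
Substituting: PV = $7,400.00 / 0.0259
PV = $285,714.29

$285,714.29


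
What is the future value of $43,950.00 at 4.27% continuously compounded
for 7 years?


Formula: FV = P * e^(r*t)
Exponent: r*t = 0.0427 * 7 = 0.2989
e^(0.2989) = 1.348375
FV = $43,950.00 * 1.348375 = $59,261.07

$59,261.07


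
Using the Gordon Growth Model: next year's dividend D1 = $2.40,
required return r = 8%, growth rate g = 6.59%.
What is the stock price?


Formula: P = D1 / (r - g)
Spread: r - g = 0.08 - 0.0659 = 0.0141
Substituting: P = $2.40 / 0.0141
P = $170.21

$170.21


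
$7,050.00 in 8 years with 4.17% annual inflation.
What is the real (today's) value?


Formula: Real value = nominal / (1 + inflation)^years
Price level: (1 + 0.0417)^8 = 1.386568
Real value = $7,050.00 / 1.386568 = $5,084.49

$5,084.49


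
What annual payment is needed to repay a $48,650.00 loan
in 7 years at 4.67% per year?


Formula: PMT = PV * r / (1 - (1+r)^(-n))
Denominator: 1 - (1 + 0.0467)^(-7) = 0.273485
Numerator: $48,650.00 * 0.0467 = 2271.955
PMT = 2271.955 / 0.273485 = $8,307.41

$8,307.41


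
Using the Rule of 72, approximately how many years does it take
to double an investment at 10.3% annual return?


Formula: Years ≈ 72 / r
Substituting: Years ≈ 72 / 10.3
Years ≈ 7.0

7.0 years


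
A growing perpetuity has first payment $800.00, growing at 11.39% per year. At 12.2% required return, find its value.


Formula: PV = C / (r - g)
Spread: r - g = 0.122 - 0.1139 = 0.0081
Substituting: PV = $800.00 / 0.0081
PV = $98,765.43

$98,765.43


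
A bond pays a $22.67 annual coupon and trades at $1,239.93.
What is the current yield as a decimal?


Formula: Current yield = annual coupon / price
Substituting: CY = $22.67 / $1,239.93
CY = 0.018283

0.018283


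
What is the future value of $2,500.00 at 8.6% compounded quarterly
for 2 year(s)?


Formula: FV = P * (1 + r/m)^(m*t)
Period rate: r/m = 0.086 / 4 = 0.0215
Total periods: m*t = 4 * 2 = 8
Growth factor: (1 + 0.0215)^8 = 1.185515
FV = $2,500.00 * 1.185515 = $2,963.79

$2,963.79


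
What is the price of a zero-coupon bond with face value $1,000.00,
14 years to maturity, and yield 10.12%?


Formula: Price = FV / (1 + r)^n
Substituting: Price = $1,000.00 / (1 + 0.1012)^14
Discount factor: (1.1012)^14 = 3.85591
Price = $1,000.00 / 3.85591 = $259.34

$259.34


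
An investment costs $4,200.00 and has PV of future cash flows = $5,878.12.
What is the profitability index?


Formula: PI = PV(cash flows) / initial investment
Substituting: PI = $5,878.12 / $4,200.00
PI = 1.3996

1.3996


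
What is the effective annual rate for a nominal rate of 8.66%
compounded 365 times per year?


Formula: EAR = (1 + r/m)^m - 1
Period rate: r/m = 0.0866 / 365 = 0.000237
Compounding: (1 + 0.000237)^365 = 1.090449
EAR = 1.090449 - 1 = 0.090449

0.090449


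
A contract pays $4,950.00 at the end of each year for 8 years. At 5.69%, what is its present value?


Formula: PV = PMT * (1 - (1+r)^(-n)) / r
Discount factor: (1 + 0.0569)^(-8) = 0.642287
Bracket: 1 - 0.642287 = 0.357713
PV = $4,950.00 * 0.357713 / 0.0569 = $31,119.19

$31,119.19


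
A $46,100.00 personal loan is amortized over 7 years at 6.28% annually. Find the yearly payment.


Formula: PMT = PV * r / (1 - (1+r)^(-n))
Denominator: 1 - (1 + 0.0628)^(-7) = 0.347111
Numerator: $46,100.00 * 0.0628 = 2895.08
PMT = 2895.08 / 0.347111 = $8,340.50

$8,340.50


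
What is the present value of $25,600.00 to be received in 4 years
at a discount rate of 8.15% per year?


Formula: PV = FV / (1 + r)^n
Substituting: PV = $25,600.00 / (1 + 0.0815)^4
Discount factor: (1.0815)^4 = 1.368063
PV = $25,600.00 / 1.368063 = $18,712.59

$18,712.59


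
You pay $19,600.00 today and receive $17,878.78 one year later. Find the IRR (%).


Formula: IRR = C1/C0 - 1
Substituting: IRR = $17,878.78 / $19,600.00 - 1
Ratio: 0.912183 - 1 = -0.087817
IRR = -8.7817%

-8.7817%


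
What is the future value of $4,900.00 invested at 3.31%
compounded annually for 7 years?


Formula: FV = P * (1 + r)^n
Substituting: FV = $4,900.00 * (1 + 0.0331)^7
Growth factor: (1.0331)^7 = 1.25602
FV = $4,900.00 * 1.25602 = $6,154.50

$6,154.50


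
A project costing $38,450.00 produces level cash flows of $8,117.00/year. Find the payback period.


Formula: Payback = investment / annual cash flow
Substituting: Payback = $38,450.00 / $8,117.00
Payback = 4.737 years

4.737 years


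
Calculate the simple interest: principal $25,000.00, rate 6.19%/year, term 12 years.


Formula: I = P * r * t
Substituting: I = $25,000.00 * 0.0619 * 12
Step: I = $25,000.00 * 0.7428
I = $18,570.00

$18,570.00


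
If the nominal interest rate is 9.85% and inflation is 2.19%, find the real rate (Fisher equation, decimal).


Formula: (1 + r_real) = (1 + r_nom) / (1 + inflation)
Substituting: (1 + r_real) = 1.0985 / 1.0219
(1 + r_real) = 1.074958
r_real = 1.074958 - 1 = 0.074958

0.074958


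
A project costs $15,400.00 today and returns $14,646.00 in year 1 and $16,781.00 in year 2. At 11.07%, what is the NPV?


Formula: NPV = C0 + C1/(1+r) + C2/(1+r)^2
Discount C1: $14,646.00 / (1 + 0.1107) = $13,186.28
Discount C2: $16,781.00 / (1 + 0.1107)^2 = $13,602.67
NPV = -$15,400.00 + $13,186.28 + $13,602.67 = $11,388.95

$11,388.95


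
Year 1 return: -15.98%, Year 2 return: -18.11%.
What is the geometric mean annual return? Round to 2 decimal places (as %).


Formula: Geometric mean = ((1+r1)*(1+r2))^(1/2) - 1
Product: (1 + -0.1598) * (1 + -0.1811) = 0.8402 * 0.8189 = 0.68804
Square root: 0.68804^0.5 = 0.829482
Geometric mean = 0.829482 - 1 = -0.170518
As percentage: -17.05%

-17.05%


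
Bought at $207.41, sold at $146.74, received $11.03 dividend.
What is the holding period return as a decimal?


Formula: HPR = (P1 - P0 + D) / P0
Gain: $146.74 - $207.41 + $11.03 = -$49.64
HPR = -$49.64 / $207.41 = -0.2393

-0.2393


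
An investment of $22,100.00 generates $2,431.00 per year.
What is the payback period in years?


Formula: Payback = investment / annual cash flow
Substituting: Payback = $22,100.00 / $2,431.00
Payback = 9.0909 years

9.0909 years


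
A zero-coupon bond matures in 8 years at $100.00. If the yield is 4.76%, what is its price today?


Formula: Price = FV / (1 + r)^n
Substituting: Price = $100.00 / (1 + 0.0476)^8
Discount factor: (1.0476)^8 = 1.450654
Price = $100.00 / 1.450654 = $68.93

$68.93


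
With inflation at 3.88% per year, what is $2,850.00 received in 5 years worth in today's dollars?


Formula: Real value = nominal / (1 + inflation)^years
Price level: (1 + 0.0388)^5 = 1.20965
Real value = $2,850.00 / 1.20965 = $2,356.05

$2,356.05


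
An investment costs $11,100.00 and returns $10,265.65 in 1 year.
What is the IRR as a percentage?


Formula: IRR = C1/C0 - 1
Substituting: IRR = $10,265.65 / $11,100.00 - 1
Ratio: 0.924833 - 1 = -0.075167
IRR = -7.5167%

-7.5167%


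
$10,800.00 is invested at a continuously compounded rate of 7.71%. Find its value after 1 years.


Formula: FV = P * e^(r*t)
Exponent: r*t = 0.0771 * 1 = 0.0771
e^(0.0771) = 1.08015
FV = $10,800.00 * 1.08015 = $11,665.62

$11,665.62


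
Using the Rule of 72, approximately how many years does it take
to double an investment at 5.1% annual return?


Formula: Years ≈ 72 / r
Substituting: Years ≈ 72 / 5.1
Years ≈ 14.1

14.1 years


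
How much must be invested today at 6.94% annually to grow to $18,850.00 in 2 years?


Formula: PV = FV / (1 + r)^n
Substituting: PV = $18,850.00 / (1 + 0.0694)^2
Discount factor: (1.0694)^2 = 1.143616
PV = $18,850.00 / 1.143616 = $16,482.80

$16,482.80


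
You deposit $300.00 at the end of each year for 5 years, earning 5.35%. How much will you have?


Formula: FV = PMT * ((1+r)^n - 1) / r
Growth factor: (1 + 0.0535)^5 = 1.297695
Numerator: 1.297695 - 1 = 0.297695
FV = $300.00 * 0.297695 / 0.0535 = $1,669.32

$1,669.32


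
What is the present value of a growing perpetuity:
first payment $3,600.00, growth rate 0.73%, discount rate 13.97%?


Formula: PV = C / (r - g)
Spread: r - g = 0.1397 - 0.0073 = 0.1324
Substituting: PV = $3,600.00 / 0.1324
PV = $27,190.33

$27,190.33


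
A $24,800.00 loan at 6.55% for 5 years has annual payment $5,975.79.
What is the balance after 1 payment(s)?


Formula: Balance = PV*(1+r)^k - PMT*((1+r)^k - 1)/r
Growth: (1 + 0.0655)^1 = 1.0655
Accumulated factor: ((1+r)^k - 1)/r = 1.0
Balance = $24,800.00 * 1.0655 - $5,975.79 * 1.0
Balance = $20,448.61

$20,448.61


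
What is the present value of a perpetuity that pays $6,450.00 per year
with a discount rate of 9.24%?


Formula: PV = C / r
Substituting: PV = $6,450.00 / 0.0924
PV = $69,805.19

$69,805.19


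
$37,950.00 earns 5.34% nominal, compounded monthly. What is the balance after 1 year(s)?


Formula: FV = P * (1 + r/m)^(m*t)
Period rate: r/m = 0.0534 / 12 = 0.00445
Total periods: m*t = 12 * 1 = 12
Growth factor: (1 + 0.00445)^12 = 1.054727
FV = $37,950.00 * 1.054727 = $40,026.87

$40,026.87
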